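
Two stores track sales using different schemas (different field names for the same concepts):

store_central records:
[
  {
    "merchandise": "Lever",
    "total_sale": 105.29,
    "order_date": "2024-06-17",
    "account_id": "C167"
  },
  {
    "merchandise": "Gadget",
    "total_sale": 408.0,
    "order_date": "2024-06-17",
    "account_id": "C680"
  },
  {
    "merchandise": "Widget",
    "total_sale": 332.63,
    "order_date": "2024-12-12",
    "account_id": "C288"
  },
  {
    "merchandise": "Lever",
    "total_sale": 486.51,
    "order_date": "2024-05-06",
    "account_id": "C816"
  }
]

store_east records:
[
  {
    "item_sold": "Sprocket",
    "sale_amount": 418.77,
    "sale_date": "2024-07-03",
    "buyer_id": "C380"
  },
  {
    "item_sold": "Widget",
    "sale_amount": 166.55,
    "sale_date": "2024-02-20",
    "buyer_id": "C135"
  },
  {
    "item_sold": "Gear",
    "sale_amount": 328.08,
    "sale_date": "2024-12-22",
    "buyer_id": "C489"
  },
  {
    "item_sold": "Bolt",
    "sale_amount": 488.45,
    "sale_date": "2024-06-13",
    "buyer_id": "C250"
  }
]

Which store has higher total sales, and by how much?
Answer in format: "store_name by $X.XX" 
store_east by $69.42

Schema mapping: "total_sale" (store_central) = "sale_amount" (store_east) = sale amount

Total for store_central: 1332.43
Total for store_east: 1401.85

Difference: |1332.43 - 1401.85| = 69.42
store_east has higher sales by $69.42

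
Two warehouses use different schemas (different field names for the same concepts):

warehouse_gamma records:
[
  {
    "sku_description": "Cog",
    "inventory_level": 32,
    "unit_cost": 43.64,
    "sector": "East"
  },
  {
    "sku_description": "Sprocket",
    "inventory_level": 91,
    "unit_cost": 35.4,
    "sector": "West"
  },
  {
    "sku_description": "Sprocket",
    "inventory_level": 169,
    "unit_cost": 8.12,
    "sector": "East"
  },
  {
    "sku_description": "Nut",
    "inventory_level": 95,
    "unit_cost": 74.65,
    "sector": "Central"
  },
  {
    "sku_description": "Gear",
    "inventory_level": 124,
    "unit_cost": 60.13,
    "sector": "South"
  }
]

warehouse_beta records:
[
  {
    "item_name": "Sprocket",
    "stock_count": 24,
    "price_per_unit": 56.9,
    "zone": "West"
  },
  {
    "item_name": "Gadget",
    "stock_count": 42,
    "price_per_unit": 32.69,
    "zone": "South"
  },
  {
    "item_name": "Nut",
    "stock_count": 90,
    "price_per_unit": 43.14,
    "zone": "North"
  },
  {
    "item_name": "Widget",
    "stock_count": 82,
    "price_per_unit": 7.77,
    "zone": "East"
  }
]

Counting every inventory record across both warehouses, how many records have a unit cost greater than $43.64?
3

Schema mapping: "unit_cost" (warehouse_gamma) = "price_per_unit" (warehouse_beta) = unit cost

Records > $43.64 in warehouse_gamma: 2
Records > $43.64 in warehouse_beta: 1

Total count: 2 + 1 = 3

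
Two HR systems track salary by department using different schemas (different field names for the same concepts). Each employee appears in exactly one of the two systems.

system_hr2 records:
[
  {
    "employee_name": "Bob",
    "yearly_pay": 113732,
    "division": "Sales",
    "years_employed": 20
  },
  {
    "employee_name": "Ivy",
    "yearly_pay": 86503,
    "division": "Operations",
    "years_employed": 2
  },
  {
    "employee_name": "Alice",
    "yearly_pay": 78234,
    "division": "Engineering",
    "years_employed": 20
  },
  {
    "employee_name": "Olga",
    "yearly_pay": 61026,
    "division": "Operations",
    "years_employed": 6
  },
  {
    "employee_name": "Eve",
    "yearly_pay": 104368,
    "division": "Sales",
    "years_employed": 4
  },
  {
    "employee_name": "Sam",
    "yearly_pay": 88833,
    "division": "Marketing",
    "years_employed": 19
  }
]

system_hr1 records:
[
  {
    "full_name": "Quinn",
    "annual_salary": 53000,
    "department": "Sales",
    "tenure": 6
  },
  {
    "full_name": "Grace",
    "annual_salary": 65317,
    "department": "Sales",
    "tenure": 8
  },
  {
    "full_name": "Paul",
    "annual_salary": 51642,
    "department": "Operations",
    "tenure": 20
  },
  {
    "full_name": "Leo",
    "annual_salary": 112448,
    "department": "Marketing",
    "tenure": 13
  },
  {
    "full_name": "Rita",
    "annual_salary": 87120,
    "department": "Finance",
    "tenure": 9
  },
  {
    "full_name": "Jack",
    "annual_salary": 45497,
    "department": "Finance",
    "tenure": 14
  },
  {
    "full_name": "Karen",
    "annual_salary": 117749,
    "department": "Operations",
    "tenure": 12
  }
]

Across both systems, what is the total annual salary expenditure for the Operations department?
316920

Schema mappings:
- "division" (system_hr2) = "department" (system_hr1) = department
- "yearly_pay" (system_hr2) = "annual_salary" (system_hr1) = salary

Operations salaries from system_hr2: 147529
Operations salaries from system_hr1: 169391

Total: 147529 + 169391 = 316920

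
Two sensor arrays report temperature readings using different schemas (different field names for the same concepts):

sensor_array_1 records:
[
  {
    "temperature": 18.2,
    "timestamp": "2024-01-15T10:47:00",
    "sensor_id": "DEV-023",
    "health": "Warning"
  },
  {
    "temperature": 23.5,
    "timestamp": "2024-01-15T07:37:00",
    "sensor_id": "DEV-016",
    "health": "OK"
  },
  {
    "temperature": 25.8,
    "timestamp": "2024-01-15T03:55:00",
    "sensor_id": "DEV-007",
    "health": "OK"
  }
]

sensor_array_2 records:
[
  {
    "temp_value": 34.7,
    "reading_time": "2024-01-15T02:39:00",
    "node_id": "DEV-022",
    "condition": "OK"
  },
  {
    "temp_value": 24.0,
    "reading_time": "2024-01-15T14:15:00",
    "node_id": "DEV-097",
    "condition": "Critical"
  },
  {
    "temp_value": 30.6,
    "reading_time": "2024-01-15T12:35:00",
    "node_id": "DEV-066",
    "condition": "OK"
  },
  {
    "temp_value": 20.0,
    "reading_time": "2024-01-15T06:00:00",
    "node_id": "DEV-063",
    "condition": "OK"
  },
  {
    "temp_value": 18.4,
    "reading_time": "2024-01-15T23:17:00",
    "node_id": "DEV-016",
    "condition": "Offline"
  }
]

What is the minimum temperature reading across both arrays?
18.2

Schema mapping: "temperature" (sensor_array_1) = "temp_value" (sensor_array_2) = temperature reading

Minimum in sensor_array_1: 18.2
Minimum in sensor_array_2: 18.4

Overall minimum: min(18.2, 18.4) = 18.2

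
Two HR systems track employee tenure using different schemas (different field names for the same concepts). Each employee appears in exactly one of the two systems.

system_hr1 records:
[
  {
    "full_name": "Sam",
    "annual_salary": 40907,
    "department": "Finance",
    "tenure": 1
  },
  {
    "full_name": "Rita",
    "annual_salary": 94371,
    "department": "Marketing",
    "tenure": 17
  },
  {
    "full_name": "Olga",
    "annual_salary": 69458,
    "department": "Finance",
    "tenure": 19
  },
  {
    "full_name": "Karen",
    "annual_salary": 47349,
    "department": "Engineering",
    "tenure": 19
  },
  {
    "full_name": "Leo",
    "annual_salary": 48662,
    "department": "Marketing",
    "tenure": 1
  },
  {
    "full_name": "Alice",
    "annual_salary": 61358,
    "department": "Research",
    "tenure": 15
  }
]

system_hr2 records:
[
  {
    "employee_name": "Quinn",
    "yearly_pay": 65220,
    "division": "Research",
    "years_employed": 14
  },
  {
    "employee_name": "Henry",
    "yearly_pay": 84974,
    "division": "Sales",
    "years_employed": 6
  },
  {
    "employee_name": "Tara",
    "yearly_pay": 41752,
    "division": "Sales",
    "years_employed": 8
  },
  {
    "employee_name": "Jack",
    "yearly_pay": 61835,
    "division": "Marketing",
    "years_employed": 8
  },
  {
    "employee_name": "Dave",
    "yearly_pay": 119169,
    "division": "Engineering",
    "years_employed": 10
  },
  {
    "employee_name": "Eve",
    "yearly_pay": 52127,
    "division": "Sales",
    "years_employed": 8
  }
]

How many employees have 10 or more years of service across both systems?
6

Reconcile schemas: "tenure" (system_hr1) = "years_employed" (system_hr2) = years of service

From system_hr1: 4 employees with >= 10 years
From system_hr2: 2 employees with >= 10 years

Total: 4 + 2 = 6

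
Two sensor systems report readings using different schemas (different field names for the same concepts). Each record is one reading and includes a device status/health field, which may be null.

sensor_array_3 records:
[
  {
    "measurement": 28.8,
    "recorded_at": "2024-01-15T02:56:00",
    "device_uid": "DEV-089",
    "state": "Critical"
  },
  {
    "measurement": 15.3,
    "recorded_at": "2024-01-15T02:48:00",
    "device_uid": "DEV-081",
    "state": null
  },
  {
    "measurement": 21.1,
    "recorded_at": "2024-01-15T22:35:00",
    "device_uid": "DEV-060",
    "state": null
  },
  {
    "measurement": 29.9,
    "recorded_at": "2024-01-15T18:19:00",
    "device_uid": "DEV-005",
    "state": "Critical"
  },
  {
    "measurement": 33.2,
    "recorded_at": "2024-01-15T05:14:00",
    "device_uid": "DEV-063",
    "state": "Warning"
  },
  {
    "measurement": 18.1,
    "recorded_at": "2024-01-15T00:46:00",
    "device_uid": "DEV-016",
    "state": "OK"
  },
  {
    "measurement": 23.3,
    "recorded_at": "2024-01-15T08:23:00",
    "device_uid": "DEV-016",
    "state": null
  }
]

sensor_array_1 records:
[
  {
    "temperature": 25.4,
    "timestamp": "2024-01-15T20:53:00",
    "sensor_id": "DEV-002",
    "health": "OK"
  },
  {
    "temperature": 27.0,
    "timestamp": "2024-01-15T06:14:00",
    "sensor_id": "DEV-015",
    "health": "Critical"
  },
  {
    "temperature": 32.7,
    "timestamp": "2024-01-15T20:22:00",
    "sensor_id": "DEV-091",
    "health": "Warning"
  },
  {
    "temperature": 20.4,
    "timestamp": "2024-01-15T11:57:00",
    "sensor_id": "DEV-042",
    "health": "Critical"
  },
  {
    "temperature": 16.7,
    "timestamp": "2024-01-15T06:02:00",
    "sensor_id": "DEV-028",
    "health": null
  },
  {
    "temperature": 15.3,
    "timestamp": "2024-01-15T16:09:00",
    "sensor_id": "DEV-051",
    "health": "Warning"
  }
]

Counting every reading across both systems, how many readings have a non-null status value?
9

Schema mapping: "state" (sensor_array_3) = "health" (sensor_array_1) = status

Non-null in sensor_array_3: 4
Non-null in sensor_array_1: 5

Total non-null: 4 + 5 = 9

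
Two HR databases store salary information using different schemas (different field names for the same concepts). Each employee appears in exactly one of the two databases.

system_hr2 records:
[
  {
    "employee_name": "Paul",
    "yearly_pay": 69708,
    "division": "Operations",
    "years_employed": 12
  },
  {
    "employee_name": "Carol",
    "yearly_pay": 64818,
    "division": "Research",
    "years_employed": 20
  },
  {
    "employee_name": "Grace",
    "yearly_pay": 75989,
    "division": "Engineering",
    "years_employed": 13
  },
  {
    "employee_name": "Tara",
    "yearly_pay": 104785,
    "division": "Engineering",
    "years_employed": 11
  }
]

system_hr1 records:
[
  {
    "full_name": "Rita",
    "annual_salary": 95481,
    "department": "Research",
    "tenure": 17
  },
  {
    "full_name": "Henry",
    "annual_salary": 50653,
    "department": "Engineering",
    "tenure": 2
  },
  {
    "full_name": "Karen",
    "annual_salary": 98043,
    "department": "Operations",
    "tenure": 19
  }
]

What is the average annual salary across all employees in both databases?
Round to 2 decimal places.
79925.29

Schema mapping: "yearly_pay" (system_hr2) = "annual_salary" (system_hr1) = annual salary

All salaries: [69708, 64818, 75989, 104785, 95481, 50653, 98043]
Sum: 559477
Count: 7
Average: 559477 / 7 = 79925.29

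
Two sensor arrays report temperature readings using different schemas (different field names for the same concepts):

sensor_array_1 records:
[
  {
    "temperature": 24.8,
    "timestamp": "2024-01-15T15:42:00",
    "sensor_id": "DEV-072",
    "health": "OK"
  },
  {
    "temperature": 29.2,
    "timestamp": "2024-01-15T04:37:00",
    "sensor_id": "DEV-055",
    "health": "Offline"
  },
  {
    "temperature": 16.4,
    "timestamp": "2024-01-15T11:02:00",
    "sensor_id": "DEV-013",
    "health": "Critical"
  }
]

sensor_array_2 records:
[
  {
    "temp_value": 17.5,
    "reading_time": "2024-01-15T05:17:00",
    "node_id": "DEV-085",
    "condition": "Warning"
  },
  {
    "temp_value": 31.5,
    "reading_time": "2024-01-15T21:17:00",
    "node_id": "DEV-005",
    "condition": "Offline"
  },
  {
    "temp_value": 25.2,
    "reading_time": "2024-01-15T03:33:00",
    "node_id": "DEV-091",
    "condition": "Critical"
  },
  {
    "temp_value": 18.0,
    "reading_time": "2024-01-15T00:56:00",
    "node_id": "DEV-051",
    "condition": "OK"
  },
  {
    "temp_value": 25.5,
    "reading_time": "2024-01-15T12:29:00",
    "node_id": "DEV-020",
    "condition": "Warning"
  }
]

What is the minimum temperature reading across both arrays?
16.4

Schema mapping: "temperature" (sensor_array_1) = "temp_value" (sensor_array_2) = temperature reading

Minimum in sensor_array_1: 16.4
Minimum in sensor_array_2: 17.5

Overall minimum: min(16.4, 17.5) = 16.4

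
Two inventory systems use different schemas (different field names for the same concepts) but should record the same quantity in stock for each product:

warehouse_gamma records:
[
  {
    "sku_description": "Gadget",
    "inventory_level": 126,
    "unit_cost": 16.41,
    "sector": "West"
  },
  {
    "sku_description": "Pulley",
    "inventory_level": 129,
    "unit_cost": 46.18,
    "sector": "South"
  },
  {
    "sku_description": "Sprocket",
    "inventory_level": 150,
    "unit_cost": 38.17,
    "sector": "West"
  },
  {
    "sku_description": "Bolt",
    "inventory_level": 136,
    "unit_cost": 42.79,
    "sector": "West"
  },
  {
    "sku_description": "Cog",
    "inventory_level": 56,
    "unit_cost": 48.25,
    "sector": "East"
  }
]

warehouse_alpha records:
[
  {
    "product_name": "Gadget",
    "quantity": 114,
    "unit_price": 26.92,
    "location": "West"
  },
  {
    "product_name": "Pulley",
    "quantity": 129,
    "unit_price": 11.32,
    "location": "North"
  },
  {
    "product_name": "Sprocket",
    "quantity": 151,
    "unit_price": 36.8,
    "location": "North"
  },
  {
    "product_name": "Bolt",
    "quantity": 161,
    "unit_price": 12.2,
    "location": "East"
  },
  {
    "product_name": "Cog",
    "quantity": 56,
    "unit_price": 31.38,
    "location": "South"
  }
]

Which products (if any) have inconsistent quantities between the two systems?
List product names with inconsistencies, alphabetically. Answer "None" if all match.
Bolt, Gadget, Sprocket

Schema mappings:
- "sku_description" (warehouse_gamma) = "product_name" (warehouse_alpha) = product name
- "inventory_level" (warehouse_gamma) = "quantity" (warehouse_alpha) = quantity

Comparison:
  Gadget: 126 vs 114 - MISMATCH
  Pulley: 129 vs 129 - MATCH
  Sprocket: 150 vs 151 - MISMATCH
  Bolt: 136 vs 161 - MISMATCH
  Cog: 56 vs 56 - MATCH

Products with inconsistencies: Bolt, Gadget, Sprocket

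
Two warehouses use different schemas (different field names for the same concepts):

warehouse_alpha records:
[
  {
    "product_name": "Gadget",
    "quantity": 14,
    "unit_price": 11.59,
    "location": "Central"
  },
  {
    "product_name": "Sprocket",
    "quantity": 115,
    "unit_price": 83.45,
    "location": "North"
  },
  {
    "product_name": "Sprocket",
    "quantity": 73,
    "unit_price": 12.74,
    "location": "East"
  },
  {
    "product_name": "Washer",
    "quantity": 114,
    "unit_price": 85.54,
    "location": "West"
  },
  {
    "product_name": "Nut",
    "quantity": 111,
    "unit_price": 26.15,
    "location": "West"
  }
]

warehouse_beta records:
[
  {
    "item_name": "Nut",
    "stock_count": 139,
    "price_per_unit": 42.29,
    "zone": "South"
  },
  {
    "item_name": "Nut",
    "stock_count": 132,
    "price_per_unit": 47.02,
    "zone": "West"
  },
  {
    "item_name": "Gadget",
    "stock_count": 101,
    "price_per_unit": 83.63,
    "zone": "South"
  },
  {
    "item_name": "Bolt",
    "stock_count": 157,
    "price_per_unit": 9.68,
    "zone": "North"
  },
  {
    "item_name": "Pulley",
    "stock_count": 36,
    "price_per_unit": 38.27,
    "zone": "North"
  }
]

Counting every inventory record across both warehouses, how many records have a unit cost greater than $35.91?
6

Schema mapping: "unit_price" (warehouse_alpha) = "price_per_unit" (warehouse_beta) = unit cost

Records > $35.91 in warehouse_alpha: 2
Records > $35.91 in warehouse_beta: 4

Total count: 2 + 4 = 6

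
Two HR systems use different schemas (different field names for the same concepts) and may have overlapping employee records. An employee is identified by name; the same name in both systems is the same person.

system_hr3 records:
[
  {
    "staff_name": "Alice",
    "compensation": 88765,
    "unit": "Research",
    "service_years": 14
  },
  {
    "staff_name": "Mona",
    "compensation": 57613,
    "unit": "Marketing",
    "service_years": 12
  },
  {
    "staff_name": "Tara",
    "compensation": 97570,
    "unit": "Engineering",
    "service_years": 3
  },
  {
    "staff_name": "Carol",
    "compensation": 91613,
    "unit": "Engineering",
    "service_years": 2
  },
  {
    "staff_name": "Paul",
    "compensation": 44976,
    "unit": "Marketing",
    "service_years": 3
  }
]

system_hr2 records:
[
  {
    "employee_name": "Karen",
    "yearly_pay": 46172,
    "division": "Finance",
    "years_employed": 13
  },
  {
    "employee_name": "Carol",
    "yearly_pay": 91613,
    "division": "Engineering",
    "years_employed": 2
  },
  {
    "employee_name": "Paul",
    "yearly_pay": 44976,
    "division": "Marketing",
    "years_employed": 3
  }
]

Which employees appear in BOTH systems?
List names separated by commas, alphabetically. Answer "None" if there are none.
Carol, Paul

Schema mapping: "staff_name" (system_hr3) = "employee_name" (system_hr2) = employee name

Names in system_hr3: ['Alice', 'Carol', 'Mona', 'Paul', 'Tara']
Names in system_hr2: ['Carol', 'Karen', 'Paul']

Intersection: ['Carol', 'Paul']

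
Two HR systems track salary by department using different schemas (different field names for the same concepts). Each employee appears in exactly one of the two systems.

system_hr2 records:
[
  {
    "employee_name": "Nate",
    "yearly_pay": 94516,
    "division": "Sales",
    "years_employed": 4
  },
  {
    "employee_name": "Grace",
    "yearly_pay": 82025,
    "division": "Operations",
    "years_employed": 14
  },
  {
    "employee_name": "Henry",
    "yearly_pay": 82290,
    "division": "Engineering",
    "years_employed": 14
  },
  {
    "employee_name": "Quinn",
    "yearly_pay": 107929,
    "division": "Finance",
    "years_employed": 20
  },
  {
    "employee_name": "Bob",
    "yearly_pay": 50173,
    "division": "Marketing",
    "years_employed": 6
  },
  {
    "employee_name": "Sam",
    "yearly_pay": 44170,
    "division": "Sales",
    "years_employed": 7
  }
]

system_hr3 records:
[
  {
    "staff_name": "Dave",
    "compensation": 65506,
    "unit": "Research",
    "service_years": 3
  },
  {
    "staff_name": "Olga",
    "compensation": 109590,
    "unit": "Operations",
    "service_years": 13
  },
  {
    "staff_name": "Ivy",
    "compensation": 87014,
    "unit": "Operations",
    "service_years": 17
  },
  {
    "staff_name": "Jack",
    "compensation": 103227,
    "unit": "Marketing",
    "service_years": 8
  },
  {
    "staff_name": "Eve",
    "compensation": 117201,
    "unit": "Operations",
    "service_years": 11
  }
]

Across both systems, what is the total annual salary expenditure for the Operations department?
395830

Schema mappings:
- "division" (system_hr2) = "unit" (system_hr3) = department
- "yearly_pay" (system_hr2) = "compensation" (system_hr3) = salary

Operations salaries from system_hr2: 82025
Operations salaries from system_hr3: 313805

Total: 82025 + 313805 = 395830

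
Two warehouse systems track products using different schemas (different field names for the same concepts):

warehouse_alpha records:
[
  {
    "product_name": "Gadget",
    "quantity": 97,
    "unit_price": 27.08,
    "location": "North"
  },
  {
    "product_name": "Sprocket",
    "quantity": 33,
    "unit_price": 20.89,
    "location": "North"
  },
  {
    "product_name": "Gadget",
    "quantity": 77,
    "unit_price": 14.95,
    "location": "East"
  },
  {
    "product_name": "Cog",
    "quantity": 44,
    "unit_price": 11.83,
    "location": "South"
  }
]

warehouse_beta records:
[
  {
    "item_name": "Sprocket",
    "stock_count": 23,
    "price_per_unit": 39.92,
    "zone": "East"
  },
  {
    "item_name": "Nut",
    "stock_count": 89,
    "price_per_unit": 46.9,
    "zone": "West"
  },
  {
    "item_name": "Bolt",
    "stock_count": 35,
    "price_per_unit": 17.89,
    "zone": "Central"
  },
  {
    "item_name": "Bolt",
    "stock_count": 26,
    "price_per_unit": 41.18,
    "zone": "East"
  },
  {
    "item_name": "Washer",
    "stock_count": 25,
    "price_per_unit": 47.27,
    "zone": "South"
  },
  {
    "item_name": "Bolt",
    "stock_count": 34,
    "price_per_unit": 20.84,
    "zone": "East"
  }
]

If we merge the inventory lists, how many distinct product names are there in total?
6

Schema mapping: "product_name" (warehouse_alpha) = "item_name" (warehouse_beta) = product name

Products in warehouse_alpha: ['Cog', 'Gadget', 'Sprocket']
Products in warehouse_beta: ['Bolt', 'Nut', 'Sprocket', 'Washer']

Union (unique products): ['Bolt', 'Cog', 'Gadget', 'Nut', 'Sprocket', 'Washer']
Count: 6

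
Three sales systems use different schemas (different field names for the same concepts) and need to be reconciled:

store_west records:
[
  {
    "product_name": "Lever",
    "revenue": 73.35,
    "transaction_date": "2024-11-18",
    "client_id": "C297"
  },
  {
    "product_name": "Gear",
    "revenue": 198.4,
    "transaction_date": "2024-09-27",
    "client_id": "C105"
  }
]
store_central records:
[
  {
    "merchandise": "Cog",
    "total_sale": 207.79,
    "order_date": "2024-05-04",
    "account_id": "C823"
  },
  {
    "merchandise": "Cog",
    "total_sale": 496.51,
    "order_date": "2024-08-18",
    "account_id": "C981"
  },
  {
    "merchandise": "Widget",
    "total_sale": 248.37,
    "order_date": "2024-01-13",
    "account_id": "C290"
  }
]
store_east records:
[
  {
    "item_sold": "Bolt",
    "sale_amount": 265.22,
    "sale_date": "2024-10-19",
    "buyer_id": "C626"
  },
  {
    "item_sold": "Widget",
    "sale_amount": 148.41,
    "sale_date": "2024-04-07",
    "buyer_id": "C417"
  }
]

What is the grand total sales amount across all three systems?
1638.05

Schema reconciliation - all amount fields map to sale amount:

store_west (revenue): 271.75
store_central (total_sale): 952.67
store_east (sale_amount): 413.63

Grand total: 1638.05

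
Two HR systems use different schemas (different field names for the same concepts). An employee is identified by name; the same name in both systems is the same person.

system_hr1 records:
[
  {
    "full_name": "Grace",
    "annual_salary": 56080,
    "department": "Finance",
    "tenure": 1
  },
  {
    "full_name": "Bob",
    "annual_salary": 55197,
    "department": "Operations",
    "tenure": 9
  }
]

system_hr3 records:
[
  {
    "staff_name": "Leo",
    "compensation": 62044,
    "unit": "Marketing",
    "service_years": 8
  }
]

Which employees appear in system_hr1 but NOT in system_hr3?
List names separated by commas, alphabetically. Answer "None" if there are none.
Bob, Grace

Schema mapping: "full_name" (system_hr1) = "staff_name" (system_hr3) = employee name

Names in system_hr1: ['Bob', 'Grace']
Names in system_hr3: ['Leo']

In system_hr1 but not system_hr3: ['Bob', 'Grace']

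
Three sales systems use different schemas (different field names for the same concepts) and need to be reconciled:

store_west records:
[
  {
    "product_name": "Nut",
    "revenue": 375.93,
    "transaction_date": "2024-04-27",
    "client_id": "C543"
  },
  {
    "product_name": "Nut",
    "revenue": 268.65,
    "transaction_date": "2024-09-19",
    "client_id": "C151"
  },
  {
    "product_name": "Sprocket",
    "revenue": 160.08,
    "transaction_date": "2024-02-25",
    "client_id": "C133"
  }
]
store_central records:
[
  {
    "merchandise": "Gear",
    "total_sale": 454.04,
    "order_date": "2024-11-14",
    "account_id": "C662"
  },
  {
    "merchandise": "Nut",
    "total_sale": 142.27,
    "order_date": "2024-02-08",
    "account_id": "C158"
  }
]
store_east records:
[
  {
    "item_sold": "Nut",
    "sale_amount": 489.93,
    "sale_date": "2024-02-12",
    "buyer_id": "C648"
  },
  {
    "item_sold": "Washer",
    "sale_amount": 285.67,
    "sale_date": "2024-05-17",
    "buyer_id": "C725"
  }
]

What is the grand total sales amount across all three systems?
2176.57

Schema reconciliation - all amount fields map to sale amount:

store_west (revenue): 804.66
store_central (total_sale): 596.31
store_east (sale_amount): 775.6

Grand total: 2176.57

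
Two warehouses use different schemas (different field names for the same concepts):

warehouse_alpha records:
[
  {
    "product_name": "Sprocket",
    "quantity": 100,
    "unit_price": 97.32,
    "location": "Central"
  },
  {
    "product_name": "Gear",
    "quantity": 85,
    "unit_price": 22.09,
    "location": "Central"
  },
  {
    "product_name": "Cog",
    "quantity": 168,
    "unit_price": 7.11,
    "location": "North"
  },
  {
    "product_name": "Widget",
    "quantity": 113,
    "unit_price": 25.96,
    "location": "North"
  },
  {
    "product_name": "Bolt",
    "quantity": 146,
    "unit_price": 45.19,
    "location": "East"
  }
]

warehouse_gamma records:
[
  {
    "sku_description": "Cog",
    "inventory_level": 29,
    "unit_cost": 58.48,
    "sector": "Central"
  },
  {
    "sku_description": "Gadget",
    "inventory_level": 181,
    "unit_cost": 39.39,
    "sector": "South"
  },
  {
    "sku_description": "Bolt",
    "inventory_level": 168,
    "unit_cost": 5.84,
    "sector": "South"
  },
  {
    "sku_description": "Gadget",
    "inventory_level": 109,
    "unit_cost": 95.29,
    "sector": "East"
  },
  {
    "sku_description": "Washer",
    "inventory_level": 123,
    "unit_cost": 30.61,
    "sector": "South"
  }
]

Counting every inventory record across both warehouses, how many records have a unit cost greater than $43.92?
4

Schema mapping: "unit_price" (warehouse_alpha) = "unit_cost" (warehouse_gamma) = unit cost

Records > $43.92 in warehouse_alpha: 2
Records > $43.92 in warehouse_gamma: 2

Total count: 2 + 2 = 4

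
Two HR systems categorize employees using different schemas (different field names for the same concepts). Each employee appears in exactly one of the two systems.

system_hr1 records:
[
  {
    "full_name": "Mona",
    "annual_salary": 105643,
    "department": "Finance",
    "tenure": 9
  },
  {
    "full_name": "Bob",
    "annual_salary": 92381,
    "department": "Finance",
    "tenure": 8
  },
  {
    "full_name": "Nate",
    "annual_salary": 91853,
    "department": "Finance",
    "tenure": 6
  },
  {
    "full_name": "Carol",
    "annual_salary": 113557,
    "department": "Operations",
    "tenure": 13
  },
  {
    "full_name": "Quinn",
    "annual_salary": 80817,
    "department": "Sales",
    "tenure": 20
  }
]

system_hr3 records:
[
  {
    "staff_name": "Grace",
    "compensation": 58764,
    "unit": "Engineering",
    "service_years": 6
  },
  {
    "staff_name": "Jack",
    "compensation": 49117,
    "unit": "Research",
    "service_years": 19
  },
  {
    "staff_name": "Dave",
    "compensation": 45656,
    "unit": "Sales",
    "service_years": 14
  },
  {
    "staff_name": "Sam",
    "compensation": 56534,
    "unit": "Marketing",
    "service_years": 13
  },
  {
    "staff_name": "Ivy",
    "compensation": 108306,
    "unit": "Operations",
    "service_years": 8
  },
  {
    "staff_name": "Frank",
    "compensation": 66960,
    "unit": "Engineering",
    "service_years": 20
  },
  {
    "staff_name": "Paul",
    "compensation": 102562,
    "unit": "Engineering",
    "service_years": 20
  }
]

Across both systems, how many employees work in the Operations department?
2

Schema mapping: "department" (system_hr1) = "unit" (system_hr3) = department

Operations employees in system_hr1: 1
Operations employees in system_hr3: 1

Total in Operations: 1 + 1 = 2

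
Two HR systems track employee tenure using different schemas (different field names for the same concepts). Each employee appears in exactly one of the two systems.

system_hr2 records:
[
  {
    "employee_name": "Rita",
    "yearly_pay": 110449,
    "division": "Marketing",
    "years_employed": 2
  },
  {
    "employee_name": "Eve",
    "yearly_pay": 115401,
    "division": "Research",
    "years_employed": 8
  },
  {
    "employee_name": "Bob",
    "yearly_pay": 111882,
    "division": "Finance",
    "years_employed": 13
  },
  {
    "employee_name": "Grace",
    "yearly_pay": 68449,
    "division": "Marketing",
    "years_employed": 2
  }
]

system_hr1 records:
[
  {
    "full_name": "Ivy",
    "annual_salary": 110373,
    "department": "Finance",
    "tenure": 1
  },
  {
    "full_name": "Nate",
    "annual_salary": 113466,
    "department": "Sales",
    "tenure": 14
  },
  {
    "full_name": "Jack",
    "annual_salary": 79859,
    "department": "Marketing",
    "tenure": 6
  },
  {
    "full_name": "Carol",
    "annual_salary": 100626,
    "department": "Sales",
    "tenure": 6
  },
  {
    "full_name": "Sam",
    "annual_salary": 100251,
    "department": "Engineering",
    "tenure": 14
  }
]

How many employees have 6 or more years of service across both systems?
6

Reconcile schemas: "years_employed" (system_hr2) = "tenure" (system_hr1) = years of service

From system_hr2: 2 employees with >= 6 years
From system_hr1: 4 employees with >= 6 years

Total: 2 + 4 = 6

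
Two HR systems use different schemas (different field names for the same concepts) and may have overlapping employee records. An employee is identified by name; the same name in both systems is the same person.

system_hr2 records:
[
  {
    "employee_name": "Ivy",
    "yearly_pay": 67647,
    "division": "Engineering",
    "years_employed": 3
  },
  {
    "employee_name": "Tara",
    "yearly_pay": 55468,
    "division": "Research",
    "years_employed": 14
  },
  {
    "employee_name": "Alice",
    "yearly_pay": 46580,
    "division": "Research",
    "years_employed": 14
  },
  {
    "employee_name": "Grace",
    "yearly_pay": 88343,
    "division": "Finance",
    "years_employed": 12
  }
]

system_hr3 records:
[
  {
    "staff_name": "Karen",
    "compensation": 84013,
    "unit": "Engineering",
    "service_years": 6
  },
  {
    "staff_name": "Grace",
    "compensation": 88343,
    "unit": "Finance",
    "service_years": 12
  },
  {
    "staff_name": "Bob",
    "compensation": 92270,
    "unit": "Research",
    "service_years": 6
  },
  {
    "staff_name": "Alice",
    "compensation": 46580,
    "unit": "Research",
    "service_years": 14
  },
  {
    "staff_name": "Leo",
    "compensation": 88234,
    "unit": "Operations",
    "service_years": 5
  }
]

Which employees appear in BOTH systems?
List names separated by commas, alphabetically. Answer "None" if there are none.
Alice, Grace

Schema mapping: "employee_name" (system_hr2) = "staff_name" (system_hr3) = employee name

Names in system_hr2: ['Alice', 'Grace', 'Ivy', 'Tara']
Names in system_hr3: ['Alice', 'Bob', 'Grace', 'Karen', 'Leo']

Intersection: ['Alice', 'Grace']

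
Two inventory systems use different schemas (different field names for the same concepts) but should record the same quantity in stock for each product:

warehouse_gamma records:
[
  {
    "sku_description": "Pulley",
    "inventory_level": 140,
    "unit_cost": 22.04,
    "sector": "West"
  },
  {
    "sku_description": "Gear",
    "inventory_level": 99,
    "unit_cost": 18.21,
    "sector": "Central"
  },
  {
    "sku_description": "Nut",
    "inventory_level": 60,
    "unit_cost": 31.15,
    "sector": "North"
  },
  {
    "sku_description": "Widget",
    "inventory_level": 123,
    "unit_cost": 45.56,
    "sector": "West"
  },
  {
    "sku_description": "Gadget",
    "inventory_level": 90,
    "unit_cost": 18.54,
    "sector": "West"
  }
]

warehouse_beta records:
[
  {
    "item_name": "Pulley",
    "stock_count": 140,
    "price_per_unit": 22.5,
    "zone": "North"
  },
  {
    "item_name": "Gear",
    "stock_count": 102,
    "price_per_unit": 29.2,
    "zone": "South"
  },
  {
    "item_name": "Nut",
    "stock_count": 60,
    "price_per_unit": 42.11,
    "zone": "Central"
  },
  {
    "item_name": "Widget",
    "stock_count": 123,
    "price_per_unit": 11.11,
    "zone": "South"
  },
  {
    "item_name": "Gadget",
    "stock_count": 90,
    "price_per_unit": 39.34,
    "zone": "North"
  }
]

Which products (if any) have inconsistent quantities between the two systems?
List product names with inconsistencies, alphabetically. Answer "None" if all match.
Gear

Schema mappings:
- "sku_description" (warehouse_gamma) = "item_name" (warehouse_beta) = product name
- "inventory_level" (warehouse_gamma) = "stock_count" (warehouse_beta) = quantity

Comparison:
  Pulley: 140 vs 140 - MATCH
  Gear: 99 vs 102 - MISMATCH
  Nut: 60 vs 60 - MATCH
  Widget: 123 vs 123 - MATCH
  Gadget: 90 vs 90 - MATCH

Products with inconsistencies: Gear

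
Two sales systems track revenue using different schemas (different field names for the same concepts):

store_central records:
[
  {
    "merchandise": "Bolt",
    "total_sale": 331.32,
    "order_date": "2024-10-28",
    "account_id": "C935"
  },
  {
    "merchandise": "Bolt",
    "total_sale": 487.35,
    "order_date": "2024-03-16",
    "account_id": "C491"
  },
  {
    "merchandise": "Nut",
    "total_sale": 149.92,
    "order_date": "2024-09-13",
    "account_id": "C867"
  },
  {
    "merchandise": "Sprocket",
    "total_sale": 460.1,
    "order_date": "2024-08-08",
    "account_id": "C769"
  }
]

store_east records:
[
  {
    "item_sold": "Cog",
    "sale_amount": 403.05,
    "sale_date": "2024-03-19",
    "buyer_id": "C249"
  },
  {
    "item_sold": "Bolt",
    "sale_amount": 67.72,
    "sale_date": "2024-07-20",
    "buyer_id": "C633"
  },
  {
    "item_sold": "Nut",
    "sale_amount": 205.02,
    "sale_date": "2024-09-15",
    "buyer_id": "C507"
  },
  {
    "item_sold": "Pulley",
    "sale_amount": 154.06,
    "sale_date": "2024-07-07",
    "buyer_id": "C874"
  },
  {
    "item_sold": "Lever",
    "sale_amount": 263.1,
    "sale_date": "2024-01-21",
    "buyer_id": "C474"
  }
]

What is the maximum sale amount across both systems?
487.35

Reconcile: "total_sale" (store_central) = "sale_amount" (store_east) = sale amount

Maximum in store_central: 487.35
Maximum in store_east: 403.05

Overall maximum: max(487.35, 403.05) = 487.35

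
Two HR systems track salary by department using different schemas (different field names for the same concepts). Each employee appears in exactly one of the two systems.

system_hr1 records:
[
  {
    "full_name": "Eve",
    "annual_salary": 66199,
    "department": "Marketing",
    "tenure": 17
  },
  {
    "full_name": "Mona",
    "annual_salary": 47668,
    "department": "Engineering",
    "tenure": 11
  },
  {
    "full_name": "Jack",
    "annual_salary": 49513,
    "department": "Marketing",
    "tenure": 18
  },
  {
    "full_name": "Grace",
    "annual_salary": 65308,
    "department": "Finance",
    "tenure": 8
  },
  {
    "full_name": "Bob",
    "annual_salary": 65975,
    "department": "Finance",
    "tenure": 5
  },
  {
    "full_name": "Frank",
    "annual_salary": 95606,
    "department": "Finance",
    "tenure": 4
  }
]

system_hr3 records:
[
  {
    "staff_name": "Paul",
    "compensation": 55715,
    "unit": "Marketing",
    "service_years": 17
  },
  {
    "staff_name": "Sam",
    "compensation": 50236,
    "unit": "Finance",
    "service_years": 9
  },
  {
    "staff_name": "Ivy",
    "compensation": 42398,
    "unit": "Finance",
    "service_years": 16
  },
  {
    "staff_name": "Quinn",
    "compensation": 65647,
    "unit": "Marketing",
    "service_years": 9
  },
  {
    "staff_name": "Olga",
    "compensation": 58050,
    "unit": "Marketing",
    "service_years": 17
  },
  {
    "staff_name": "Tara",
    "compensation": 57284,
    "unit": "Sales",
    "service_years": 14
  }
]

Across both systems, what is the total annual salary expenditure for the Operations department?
0

Schema mappings:
- "department" (system_hr1) = "unit" (system_hr3) = department
- "annual_salary" (system_hr1) = "compensation" (system_hr3) = salary

Operations salaries from system_hr1: 0
Operations salaries from system_hr3: 0

Total: 0 + 0 = 0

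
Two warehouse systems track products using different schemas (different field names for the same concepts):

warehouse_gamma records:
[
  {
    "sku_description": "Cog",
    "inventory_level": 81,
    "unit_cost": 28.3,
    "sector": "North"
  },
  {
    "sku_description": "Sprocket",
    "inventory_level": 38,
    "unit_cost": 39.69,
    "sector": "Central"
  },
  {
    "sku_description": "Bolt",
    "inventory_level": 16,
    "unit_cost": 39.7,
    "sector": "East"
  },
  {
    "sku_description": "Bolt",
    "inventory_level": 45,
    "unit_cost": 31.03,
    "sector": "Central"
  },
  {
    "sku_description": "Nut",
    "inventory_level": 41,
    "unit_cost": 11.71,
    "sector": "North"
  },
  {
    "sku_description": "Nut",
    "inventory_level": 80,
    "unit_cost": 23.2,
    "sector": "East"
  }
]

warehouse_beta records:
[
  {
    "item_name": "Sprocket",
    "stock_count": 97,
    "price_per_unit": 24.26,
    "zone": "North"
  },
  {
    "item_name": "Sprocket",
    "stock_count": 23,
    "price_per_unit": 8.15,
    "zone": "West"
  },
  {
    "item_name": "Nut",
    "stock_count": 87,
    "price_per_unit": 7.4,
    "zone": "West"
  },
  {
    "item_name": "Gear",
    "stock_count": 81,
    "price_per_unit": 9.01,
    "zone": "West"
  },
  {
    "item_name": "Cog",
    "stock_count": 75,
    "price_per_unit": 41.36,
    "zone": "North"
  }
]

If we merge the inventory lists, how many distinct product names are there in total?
5

Schema mapping: "sku_description" (warehouse_gamma) = "item_name" (warehouse_beta) = product name

Products in warehouse_gamma: ['Bolt', 'Cog', 'Nut', 'Sprocket']
Products in warehouse_beta: ['Cog', 'Gear', 'Nut', 'Sprocket']

Union (unique products): ['Bolt', 'Cog', 'Gear', 'Nut', 'Sprocket']
Count: 5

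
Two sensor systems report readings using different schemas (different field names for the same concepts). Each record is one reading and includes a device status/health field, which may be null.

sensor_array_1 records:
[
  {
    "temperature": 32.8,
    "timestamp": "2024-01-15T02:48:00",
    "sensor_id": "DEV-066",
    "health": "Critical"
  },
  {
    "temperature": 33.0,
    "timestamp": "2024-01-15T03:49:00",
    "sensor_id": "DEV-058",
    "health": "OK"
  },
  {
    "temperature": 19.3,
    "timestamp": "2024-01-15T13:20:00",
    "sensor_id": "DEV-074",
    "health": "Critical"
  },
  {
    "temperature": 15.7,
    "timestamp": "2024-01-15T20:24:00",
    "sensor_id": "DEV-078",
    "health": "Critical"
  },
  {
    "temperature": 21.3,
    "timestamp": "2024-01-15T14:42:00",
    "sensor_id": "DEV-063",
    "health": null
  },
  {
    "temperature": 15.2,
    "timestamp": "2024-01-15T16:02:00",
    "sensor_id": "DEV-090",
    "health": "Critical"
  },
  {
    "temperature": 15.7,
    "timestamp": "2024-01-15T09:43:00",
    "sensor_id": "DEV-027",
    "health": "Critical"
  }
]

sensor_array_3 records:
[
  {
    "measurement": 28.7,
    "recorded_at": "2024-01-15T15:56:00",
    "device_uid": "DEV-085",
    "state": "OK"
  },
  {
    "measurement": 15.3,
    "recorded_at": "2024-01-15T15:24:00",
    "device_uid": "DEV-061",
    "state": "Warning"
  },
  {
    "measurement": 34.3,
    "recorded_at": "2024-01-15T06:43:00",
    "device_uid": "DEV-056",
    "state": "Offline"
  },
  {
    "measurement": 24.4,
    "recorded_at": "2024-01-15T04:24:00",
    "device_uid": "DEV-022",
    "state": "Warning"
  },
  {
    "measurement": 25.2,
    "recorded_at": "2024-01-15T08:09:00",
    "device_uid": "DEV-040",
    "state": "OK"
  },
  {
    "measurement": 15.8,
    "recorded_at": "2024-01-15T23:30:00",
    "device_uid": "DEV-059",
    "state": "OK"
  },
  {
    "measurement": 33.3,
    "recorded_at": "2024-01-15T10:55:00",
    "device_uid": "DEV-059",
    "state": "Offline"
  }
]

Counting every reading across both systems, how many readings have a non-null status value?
13

Schema mapping: "health" (sensor_array_1) = "state" (sensor_array_3) = status

Non-null in sensor_array_1: 6
Non-null in sensor_array_3: 7

Total non-null: 6 + 7 = 13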